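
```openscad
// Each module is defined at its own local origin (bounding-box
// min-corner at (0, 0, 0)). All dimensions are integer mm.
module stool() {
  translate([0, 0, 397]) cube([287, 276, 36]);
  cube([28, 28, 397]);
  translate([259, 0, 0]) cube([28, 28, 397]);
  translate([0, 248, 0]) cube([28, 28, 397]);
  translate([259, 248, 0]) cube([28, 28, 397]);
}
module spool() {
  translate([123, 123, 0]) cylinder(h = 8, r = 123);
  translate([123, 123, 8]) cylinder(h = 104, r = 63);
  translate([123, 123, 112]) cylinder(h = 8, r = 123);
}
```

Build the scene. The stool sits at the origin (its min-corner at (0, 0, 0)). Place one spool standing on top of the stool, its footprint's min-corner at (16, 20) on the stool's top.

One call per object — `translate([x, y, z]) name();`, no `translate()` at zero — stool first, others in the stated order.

stool();
translate([16, 20, 433]) spool();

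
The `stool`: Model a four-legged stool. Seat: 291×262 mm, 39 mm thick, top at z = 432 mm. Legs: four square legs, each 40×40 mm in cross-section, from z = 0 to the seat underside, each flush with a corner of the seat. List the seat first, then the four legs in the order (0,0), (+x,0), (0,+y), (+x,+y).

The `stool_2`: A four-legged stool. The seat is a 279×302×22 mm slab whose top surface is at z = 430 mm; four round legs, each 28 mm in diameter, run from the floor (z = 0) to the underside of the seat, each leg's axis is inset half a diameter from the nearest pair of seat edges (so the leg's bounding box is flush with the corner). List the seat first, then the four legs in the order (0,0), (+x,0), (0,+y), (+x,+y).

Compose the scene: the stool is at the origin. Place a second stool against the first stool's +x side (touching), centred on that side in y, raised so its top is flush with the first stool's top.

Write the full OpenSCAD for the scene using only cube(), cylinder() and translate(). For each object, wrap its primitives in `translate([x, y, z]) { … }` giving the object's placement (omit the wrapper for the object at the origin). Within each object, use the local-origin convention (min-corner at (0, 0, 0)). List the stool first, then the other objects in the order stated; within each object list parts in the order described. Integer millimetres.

translate([0, 0, 393]) cube([291, 262, 39]);
cube([40, 40, 393]);
translate([251, 0, 0]) cube([40, 40, 393]);
translate([0, 222, 0]) cube([40, 40, 393]);
translate([251, 222, 0]) cube([40, 40, 393]);
translate([291, -20, 2]) {
  translate([0, 0, 408]) cube([279, 302, 22]);
  translate([14, 14, 0]) cylinder(h = 408, r = 14);
  translate([265, 14, 0]) cylinder(h = 408, r = 14);
  translate([14, 288, 0]) cylinder(h = 408, r = 14);
  translate([265, 288, 0]) cylinder(h = 408, r = 14);
}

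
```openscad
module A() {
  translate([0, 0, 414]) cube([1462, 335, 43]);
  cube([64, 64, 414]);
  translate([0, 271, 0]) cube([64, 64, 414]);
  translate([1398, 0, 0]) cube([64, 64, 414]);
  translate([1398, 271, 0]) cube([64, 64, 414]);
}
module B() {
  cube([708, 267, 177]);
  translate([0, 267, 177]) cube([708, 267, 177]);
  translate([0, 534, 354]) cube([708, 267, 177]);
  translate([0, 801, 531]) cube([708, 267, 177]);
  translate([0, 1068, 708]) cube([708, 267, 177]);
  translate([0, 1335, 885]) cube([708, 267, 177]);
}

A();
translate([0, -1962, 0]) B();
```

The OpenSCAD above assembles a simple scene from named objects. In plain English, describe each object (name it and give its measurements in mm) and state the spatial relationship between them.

A is a bench: a 1462×335 mm seat slab, 43 mm thick, top at z = 457 mm, on four 64×64 mm square legs flush with the seat corners and standing on z = 0.

B is a straight staircase of 6 solid steps. Each step is 708 mm wide (x), 267 mm deep (y, the going) and 177 mm tall (the rise). The first step rests on the floor; each subsequent step sits one going further in +y and one rise higher in +z, directly behind and above the previous step with no overlap.

The staircase is on the floor beside the bench on its −y side.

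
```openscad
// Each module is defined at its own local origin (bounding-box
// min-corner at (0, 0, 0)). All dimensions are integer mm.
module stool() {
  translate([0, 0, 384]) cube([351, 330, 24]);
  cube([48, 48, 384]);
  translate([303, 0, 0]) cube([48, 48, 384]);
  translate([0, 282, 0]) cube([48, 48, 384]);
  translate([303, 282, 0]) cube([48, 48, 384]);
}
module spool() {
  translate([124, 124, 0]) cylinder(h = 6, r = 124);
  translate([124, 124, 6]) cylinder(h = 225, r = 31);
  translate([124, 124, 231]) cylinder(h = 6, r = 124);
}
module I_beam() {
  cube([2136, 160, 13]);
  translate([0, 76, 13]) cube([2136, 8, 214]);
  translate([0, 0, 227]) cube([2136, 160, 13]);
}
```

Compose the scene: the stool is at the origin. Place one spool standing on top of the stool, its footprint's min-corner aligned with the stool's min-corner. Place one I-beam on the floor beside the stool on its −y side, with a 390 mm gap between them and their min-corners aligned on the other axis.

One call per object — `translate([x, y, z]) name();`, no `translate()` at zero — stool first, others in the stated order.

stool();
translate([0, 0, 408]) spool();
translate([0, -550, 0]) I_beam();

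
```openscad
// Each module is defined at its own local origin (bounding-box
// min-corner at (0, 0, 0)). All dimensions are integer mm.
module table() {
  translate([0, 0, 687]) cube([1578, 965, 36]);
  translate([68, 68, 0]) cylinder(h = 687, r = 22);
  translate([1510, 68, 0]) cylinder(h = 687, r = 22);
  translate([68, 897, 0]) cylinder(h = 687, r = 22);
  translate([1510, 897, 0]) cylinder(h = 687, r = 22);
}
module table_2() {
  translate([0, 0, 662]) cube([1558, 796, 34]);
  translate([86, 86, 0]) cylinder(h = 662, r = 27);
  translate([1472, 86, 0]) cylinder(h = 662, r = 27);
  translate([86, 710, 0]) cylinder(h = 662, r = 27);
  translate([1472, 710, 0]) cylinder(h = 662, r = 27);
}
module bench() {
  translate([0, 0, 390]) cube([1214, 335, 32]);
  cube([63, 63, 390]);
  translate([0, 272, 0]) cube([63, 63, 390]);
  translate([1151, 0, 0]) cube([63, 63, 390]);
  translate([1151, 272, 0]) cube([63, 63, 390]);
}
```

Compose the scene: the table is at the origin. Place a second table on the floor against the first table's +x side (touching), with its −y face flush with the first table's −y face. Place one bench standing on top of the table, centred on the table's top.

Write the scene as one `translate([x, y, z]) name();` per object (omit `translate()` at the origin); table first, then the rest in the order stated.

table();
translate([1578, 0, 0]) table_2();
translate([182, 315, 723]) bench();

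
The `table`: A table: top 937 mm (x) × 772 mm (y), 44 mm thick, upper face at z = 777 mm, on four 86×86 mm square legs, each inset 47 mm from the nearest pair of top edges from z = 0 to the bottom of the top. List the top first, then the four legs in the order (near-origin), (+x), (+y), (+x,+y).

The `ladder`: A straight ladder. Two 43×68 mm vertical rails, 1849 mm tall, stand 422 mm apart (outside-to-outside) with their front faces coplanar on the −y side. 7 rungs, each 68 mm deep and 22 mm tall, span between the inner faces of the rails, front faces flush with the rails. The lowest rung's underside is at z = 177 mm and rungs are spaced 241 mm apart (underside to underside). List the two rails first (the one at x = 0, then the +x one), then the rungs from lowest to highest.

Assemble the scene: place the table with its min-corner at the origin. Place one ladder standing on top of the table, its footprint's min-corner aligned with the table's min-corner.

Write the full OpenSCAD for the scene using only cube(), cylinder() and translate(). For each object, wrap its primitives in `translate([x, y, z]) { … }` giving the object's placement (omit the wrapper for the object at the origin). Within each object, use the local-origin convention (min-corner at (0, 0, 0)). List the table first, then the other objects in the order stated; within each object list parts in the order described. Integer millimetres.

translate([0, 0, 733]) cube([937, 772, 44]);
translate([47, 47, 0]) cube([86, 86, 733]);
translate([804, 47, 0]) cube([86, 86, 733]);
translate([47, 639, 0]) cube([86, 86, 733]);
translate([804, 639, 0]) cube([86, 86, 733]);
translate([0, 0, 777]) {
  cube([43, 68, 1849]);
  translate([379, 0, 0]) cube([43, 68, 1849]);
  translate([43, 0, 177]) cube([336, 68, 22]);
  translate([43, 0, 418]) cube([336, 68, 22]);
  translate([43, 0, 659]) cube([336, 68, 22]);
  translate([43, 0, 900]) cube([336, 68, 22]);
  translate([43, 0, 1141]) cube([336, 68, 22]);
  translate([43, 0, 1382]) cube([336, 68, 22]);
  translate([43, 0, 1623]) cube([336, 68, 22]);
}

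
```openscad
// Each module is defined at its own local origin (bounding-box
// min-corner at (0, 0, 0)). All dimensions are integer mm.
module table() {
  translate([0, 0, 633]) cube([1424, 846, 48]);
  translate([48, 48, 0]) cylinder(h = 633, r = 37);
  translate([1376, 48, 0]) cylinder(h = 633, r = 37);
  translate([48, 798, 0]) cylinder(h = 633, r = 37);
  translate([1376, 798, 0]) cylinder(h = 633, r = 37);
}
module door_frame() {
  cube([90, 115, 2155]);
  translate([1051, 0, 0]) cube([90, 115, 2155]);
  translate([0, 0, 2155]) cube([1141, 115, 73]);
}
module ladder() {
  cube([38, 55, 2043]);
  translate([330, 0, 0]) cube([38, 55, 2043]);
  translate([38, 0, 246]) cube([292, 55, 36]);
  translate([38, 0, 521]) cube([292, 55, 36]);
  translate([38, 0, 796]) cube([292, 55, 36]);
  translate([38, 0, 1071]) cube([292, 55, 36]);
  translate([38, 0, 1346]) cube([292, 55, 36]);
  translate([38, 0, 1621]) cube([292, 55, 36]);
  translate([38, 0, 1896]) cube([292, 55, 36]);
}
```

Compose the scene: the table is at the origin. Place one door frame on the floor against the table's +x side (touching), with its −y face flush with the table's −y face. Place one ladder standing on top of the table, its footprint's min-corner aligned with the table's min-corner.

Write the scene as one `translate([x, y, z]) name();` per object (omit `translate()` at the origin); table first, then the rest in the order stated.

table();
translate([1424, 0, 0]) door_frame();
translate([0, 0, 681]) ladder();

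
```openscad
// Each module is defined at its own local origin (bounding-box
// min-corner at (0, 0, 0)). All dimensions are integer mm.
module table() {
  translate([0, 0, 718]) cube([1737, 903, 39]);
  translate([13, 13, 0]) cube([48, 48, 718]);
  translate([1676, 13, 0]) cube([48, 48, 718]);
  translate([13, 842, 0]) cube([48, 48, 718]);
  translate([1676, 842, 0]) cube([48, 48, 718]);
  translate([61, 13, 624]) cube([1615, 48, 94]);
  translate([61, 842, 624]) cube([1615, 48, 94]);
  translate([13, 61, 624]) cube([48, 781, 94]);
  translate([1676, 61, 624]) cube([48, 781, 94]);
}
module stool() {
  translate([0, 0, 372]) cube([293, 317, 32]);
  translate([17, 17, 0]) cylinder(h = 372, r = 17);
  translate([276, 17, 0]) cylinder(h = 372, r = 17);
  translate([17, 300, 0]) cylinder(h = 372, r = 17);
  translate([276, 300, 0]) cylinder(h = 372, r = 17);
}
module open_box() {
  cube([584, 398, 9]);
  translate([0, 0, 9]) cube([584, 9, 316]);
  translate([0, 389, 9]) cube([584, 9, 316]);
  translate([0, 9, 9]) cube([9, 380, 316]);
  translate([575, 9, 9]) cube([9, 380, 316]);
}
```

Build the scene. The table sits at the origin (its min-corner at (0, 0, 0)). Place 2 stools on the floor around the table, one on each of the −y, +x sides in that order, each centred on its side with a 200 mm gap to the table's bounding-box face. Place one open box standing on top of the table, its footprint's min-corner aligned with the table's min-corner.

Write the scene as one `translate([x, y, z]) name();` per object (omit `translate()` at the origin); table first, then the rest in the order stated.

table();
translate([722, -517, 0]) stool();
translate([1937, 293, 0]) stool();
translate([0, 0, 757]) open_box();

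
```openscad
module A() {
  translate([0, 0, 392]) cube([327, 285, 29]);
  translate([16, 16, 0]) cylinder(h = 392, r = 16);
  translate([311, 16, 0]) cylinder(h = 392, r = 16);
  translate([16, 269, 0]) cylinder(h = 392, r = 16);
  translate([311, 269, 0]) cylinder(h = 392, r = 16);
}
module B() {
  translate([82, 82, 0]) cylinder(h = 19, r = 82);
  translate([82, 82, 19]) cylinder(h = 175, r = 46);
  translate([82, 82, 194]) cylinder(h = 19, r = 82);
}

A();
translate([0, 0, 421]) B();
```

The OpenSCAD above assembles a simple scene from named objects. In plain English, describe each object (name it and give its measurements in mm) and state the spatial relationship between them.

A is a simple wooden stool: a rectangular seat 327 mm (x) by 285 mm (y), 29 mm thick, top face at z = 421 mm, on four round legs, each 32 mm in diameter. The legs rest on z = 0, each leg's axis is inset half a diameter from the nearest pair of seat edges (so the leg's bounding box is flush with the corner).

B is a spool: two coaxial disc flanges of radius 82 mm and thickness 19 mm, joined by a core cylinder of radius 46 mm and height 175 mm. The lower flange rests on z = 0 and the three cylinders share a vertical axis.

The spool is on top of the stool.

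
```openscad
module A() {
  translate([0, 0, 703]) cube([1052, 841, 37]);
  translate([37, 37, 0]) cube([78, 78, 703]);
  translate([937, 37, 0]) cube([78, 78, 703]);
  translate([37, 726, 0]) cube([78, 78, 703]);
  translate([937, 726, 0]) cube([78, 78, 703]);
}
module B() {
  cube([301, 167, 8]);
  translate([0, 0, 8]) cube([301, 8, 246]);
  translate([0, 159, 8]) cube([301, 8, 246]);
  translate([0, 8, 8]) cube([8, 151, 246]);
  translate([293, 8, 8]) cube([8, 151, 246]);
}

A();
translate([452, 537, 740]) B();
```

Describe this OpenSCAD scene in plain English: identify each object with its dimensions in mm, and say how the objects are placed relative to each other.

A is a rectangular dining table. The top is 1052×841×37 mm with its upper surface at z = 740 mm. It stands on four 78×78 mm square legs, each inset 37 mm from the nearest pair of top edges, running from the floor to the underside of the top.

B is an open storage box with external size 301×167×254 mm and wall thickness 8 mm (the base is also 8 mm thick). The base covers the whole footprint; the four walls stand on the base, with the y-facing walls full-width and the x-facing walls fitting between their inner faces.

The open box is on top of the table.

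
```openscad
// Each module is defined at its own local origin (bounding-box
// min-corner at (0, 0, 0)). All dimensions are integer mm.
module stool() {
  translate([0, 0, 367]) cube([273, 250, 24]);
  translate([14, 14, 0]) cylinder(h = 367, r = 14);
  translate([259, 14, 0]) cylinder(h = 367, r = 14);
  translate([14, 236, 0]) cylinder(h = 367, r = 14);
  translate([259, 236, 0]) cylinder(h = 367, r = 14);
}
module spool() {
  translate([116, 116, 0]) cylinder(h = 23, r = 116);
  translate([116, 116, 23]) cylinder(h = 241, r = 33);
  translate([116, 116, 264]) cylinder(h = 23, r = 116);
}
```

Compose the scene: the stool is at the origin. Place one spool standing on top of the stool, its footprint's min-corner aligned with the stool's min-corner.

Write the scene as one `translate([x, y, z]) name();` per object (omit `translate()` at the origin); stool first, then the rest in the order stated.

stool();
translate([0, 0, 391]) spool();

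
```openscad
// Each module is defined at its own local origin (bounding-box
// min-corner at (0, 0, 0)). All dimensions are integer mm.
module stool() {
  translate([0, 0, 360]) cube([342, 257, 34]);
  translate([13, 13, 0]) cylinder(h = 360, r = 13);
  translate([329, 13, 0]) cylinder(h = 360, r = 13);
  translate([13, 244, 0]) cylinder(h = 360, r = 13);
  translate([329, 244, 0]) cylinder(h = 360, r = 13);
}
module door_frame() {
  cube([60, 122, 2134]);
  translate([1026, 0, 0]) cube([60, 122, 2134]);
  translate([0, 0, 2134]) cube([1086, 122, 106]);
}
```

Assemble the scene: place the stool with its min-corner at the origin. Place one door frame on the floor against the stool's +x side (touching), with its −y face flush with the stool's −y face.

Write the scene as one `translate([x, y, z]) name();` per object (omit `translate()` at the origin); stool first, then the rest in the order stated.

stool();
translate([342, 0, 0]) door_frame();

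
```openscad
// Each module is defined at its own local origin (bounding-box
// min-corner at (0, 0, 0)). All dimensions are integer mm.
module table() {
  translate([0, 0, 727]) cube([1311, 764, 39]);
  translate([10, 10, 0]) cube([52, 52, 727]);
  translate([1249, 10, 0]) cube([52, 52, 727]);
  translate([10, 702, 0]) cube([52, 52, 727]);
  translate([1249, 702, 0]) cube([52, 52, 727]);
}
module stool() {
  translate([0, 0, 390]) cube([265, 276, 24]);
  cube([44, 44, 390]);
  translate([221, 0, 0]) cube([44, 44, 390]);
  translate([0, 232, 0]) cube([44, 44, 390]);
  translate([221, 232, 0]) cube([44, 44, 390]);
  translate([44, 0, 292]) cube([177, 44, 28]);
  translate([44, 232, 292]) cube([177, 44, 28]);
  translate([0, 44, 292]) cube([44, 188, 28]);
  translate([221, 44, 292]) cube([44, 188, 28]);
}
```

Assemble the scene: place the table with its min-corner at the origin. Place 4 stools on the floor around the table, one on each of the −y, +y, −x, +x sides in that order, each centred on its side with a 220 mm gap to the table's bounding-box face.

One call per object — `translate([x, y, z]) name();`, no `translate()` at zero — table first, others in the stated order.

table();
translate([523, -496, 0]) stool();
translate([523, 984, 0]) stool();
translate([-485, 244, 0]) stool();
translate([1531, 244, 0]) stool();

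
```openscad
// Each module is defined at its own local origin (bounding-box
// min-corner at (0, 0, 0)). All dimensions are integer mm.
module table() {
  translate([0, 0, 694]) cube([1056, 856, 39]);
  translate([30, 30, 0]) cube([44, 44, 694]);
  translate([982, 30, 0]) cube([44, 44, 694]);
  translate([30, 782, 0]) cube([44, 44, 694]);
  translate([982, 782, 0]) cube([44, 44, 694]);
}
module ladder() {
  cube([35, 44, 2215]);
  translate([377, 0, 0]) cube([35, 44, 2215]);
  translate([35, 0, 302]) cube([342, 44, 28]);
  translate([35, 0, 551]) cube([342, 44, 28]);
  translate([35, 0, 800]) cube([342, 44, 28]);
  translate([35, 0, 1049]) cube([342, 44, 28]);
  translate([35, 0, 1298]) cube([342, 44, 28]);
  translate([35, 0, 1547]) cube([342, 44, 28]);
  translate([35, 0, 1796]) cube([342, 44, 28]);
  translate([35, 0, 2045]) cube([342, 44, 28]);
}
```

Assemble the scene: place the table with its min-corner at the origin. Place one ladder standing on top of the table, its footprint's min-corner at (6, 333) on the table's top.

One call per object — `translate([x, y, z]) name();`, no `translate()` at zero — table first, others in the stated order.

table();
translate([6, 333, 733]) ladder();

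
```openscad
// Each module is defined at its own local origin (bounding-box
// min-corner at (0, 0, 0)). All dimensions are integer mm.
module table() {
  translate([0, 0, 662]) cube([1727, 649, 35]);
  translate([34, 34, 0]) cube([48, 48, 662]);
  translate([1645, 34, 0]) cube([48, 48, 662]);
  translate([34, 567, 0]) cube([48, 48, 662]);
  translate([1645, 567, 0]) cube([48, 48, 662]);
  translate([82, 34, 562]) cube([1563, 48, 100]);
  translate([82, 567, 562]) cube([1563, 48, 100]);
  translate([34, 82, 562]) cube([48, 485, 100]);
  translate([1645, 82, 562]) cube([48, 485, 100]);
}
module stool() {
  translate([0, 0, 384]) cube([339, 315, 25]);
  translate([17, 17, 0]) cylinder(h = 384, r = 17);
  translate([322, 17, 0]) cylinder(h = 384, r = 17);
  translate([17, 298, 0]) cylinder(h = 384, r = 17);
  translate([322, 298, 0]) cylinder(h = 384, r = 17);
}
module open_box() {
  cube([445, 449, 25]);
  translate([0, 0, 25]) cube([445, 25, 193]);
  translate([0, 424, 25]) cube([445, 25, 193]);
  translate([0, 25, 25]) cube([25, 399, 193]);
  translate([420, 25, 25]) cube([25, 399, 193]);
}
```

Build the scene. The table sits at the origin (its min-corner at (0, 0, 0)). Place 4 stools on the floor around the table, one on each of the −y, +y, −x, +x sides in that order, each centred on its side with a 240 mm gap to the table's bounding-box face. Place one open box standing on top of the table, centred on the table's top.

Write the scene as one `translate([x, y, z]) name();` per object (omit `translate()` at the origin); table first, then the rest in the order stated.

table();
translate([694, -555, 0]) stool();
translate([694, 889, 0]) stool();
translate([-579, 167, 0]) stool();
translate([1967, 167, 0]) stool();
translate([641, 100, 697]) open_box();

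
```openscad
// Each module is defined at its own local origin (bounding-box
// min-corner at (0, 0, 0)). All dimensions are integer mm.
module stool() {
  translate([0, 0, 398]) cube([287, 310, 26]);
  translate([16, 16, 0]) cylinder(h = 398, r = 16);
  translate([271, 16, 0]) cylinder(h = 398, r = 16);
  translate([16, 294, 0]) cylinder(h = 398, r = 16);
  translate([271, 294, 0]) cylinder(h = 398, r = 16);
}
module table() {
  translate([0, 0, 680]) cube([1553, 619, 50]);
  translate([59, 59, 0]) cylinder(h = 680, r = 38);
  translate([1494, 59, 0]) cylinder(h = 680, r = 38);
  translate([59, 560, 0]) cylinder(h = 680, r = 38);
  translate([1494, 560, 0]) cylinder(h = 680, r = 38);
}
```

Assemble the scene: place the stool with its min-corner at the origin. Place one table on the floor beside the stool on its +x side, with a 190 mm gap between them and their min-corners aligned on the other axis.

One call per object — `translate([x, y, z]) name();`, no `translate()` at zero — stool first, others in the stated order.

stool();
translate([477, 0, 0]) table();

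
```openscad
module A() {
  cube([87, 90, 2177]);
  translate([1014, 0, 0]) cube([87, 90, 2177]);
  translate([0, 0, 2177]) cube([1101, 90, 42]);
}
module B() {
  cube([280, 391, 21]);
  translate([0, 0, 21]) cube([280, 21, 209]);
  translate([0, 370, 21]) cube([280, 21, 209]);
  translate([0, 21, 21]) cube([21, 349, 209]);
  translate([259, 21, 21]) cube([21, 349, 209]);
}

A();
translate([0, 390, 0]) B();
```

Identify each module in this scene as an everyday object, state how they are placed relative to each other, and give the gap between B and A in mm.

A is a door frame. B is an open box. The open box is on the floor beside the door frame on its +y side. The gap between the open box and the door frame is 300 mm.

The open box's nearest face is 300 mm from the door frame's +y face.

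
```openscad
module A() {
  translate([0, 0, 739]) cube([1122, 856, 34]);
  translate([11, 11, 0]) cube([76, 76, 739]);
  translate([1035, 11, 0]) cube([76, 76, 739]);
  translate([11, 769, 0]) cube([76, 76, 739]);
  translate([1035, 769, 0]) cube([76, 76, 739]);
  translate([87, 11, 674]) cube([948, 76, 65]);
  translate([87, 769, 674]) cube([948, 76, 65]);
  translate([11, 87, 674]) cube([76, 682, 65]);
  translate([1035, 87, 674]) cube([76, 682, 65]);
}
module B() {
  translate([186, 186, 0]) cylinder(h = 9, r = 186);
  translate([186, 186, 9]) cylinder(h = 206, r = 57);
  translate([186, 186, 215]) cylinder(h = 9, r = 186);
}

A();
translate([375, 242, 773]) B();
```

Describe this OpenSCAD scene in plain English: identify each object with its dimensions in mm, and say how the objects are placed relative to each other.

A is a rectangular dining table. The top is 1122×856×34 mm with its upper surface at z = 773 mm. It stands on four 76×76 mm square legs, each inset 11 mm from the nearest pair of top edges, running from the floor to the underside of the top. Four apron rails, 76 mm thick and 65 mm tall, run between adjacent legs with their top edges flush with the underside of the top and their outer faces flush with the legs' outer faces.

B is a spool: two coaxial disc flanges of radius 186 mm and thickness 9 mm, joined by a core cylinder of radius 57 mm and height 206 mm. The lower flange rests on z = 0 and the three cylinders share a vertical axis.

The spool is on top of the table, centred.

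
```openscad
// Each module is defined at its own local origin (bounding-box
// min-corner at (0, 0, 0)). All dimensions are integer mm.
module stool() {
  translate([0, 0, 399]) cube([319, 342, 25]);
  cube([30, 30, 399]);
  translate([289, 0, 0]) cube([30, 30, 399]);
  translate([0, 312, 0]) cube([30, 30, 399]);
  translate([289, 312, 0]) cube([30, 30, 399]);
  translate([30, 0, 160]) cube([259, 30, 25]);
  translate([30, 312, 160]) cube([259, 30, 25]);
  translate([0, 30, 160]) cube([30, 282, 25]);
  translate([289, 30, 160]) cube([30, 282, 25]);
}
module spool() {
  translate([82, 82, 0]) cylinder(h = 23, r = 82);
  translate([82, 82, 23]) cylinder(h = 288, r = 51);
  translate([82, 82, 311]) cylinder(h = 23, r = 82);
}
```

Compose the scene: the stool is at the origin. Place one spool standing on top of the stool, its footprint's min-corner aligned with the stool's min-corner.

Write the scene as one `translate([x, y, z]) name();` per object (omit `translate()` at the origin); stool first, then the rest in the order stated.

stool();
translate([0, 0, 424]) spool();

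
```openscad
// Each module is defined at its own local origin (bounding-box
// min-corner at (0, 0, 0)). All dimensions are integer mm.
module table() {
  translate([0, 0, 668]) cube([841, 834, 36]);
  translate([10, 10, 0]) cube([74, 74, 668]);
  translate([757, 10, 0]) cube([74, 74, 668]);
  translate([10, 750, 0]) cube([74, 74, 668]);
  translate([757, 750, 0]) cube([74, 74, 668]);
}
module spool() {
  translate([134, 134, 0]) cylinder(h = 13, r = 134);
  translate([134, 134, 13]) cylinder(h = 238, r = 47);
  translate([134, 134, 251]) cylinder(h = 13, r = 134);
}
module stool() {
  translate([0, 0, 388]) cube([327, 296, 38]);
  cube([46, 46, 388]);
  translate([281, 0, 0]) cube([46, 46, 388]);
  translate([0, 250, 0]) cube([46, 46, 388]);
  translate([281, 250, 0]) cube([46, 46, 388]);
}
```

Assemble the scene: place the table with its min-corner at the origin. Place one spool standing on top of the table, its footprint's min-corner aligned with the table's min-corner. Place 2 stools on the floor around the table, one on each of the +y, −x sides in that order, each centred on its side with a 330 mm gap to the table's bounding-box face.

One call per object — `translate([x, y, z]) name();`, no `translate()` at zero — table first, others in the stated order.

table();
translate([0, 0, 704]) spool();
translate([257, 1164, 0]) stool();
translate([-657, 269, 0]) stool();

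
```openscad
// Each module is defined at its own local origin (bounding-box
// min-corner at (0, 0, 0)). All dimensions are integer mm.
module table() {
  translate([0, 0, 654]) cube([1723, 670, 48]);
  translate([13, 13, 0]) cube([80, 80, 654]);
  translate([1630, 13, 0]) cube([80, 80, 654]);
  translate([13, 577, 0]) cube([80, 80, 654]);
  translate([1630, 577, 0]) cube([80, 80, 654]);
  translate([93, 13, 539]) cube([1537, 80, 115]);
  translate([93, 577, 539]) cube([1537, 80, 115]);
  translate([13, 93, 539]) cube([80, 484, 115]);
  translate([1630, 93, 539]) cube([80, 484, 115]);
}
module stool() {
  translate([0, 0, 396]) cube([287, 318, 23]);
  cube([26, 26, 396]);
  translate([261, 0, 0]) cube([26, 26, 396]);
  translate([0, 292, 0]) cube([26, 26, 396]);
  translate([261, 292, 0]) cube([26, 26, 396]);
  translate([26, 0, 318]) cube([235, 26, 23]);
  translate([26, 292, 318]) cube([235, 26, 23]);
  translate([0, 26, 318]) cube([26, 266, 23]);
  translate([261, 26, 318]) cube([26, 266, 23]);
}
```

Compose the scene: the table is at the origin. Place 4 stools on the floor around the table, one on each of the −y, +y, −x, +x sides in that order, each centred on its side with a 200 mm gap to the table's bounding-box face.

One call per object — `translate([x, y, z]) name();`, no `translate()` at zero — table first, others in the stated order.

table();
translate([718, -518, 0]) stool();
translate([718, 870, 0]) stool();
translate([-487, 176, 0]) stool();
translate([1923, 176, 0]) stool();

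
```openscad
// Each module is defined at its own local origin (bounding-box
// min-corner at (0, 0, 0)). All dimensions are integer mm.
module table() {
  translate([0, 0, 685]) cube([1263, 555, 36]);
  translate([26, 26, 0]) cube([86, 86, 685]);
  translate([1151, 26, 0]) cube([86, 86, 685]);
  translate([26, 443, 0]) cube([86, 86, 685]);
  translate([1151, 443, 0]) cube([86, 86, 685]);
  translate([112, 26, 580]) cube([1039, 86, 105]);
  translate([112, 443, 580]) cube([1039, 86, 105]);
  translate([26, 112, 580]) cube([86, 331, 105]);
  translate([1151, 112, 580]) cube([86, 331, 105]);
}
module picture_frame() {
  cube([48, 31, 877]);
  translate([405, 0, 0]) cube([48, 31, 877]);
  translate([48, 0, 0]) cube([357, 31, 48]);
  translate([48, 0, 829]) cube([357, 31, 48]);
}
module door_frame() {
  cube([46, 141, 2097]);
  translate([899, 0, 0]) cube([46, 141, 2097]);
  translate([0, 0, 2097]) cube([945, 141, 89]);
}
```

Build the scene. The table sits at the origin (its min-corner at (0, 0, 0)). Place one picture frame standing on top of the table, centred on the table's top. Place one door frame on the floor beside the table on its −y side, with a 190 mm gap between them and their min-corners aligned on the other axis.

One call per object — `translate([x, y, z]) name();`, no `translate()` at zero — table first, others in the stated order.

table();
translate([405, 262, 721]) picture_frame();
translate([0, -331, 0]) door_frame();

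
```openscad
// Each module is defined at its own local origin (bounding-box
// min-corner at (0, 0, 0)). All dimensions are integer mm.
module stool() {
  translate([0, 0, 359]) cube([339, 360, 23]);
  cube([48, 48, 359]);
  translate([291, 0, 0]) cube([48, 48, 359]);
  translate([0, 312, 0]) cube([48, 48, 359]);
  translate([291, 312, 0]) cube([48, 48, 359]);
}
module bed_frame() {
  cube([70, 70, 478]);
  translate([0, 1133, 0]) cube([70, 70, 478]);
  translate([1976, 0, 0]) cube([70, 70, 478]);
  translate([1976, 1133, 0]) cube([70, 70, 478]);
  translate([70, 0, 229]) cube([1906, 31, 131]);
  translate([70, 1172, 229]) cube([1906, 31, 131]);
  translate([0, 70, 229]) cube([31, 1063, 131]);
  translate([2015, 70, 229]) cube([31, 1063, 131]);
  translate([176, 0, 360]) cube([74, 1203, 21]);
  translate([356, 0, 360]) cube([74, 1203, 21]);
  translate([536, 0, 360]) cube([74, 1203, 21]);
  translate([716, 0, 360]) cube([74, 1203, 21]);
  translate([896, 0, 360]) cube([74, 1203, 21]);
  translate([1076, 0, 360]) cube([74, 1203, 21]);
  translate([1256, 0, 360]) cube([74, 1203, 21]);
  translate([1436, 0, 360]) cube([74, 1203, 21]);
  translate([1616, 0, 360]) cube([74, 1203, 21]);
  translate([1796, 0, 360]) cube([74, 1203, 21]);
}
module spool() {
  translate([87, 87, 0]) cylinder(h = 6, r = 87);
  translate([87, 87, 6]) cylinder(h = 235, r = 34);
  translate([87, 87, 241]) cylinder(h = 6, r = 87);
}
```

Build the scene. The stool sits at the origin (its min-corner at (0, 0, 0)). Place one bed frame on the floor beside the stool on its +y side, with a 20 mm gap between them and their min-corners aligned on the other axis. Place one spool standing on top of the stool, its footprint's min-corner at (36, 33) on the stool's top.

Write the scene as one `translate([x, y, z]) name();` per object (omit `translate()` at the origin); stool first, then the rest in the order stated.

stool();
translate([0, 380, 0]) bed_frame();
translate([36, 33, 382]) spool();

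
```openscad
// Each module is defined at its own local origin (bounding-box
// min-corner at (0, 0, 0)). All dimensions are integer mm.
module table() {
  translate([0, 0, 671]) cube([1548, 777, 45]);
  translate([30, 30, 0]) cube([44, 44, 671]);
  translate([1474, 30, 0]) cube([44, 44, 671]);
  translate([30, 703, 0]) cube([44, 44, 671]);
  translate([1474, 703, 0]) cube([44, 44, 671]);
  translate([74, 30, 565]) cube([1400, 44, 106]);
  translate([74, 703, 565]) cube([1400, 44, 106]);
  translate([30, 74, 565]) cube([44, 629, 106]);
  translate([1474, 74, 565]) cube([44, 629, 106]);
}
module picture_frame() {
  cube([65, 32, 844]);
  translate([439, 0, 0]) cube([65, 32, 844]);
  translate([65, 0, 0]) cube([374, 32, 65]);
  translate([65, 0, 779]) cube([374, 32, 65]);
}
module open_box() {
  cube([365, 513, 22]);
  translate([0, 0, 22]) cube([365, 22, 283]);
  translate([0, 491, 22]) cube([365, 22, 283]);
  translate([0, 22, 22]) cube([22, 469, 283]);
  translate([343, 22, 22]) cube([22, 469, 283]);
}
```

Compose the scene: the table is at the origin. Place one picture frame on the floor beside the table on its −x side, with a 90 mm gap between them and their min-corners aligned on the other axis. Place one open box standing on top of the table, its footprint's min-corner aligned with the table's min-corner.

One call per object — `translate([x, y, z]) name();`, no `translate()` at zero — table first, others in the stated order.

table();
translate([-594, 0, 0]) picture_frame();
translate([0, 0, 716]) open_box();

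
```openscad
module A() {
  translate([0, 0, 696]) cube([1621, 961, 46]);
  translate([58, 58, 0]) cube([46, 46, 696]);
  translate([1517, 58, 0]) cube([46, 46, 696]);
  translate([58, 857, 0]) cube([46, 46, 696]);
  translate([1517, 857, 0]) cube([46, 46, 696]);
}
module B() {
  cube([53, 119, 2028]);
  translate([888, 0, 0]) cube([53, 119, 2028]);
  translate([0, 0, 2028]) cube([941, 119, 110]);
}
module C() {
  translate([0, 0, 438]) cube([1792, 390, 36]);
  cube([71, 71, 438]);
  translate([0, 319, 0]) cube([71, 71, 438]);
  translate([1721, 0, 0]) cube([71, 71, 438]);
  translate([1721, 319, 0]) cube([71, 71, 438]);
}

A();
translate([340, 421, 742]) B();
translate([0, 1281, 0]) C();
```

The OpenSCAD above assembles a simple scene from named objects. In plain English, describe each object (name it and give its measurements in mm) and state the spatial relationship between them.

A is a table: top 1621 mm (x) × 961 mm (y), 46 mm thick, upper face at z = 742 mm, on four 46×46 mm square legs, each inset 58 mm from the nearest pair of top edges, running from z = 0 to the bottom of the top.

B is a rectangular door frame: two vertical jambs of 53×119 mm section, 2028 mm tall, with a clear opening 835 mm wide between their inner faces. A header 110 mm tall and 119 mm deep lies on top of the jambs and spans the full outside width.

C is a long wooden bench with a 1792 mm (x) × 390 mm (y) seat, 36 mm thick, its top surface 474 mm above the floor. Four 71 mm square legs at the seat corners, flush with the edges, run from z = 0 to the seat underside.

The door frame is on top of the table, centred. The bench is on the floor beside the table on its +y side.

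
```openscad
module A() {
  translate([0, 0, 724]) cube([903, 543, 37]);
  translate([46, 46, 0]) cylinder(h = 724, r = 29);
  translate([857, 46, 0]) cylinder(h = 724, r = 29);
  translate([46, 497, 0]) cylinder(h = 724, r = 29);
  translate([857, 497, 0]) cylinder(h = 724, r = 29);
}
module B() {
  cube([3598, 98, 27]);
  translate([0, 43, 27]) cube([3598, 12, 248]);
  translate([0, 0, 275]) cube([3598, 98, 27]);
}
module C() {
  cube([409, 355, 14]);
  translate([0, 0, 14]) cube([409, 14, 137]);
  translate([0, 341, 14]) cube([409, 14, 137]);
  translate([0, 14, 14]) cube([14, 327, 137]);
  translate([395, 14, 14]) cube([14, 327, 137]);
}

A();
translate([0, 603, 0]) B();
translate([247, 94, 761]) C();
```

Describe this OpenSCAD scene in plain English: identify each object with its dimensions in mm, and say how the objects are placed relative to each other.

A is a table with a 903×543 mm rectangular top, 37 mm thick, top surface at z = 761 mm, supported by four round legs of 58 mm diameter, each leg's bounding box inset 17 mm from the nearest pair of top edges, running from the floor.

B is an I-beam lying along x, 3598 mm long. Overall section height 302 mm. Two flanges 98 mm wide (y) and 27 mm thick, one on the floor and one at the top; a web 12 mm thick runs between them, centred on the flange width.

C is an open storage box with external size 409×355×151 mm and wall thickness 14 mm (the base is also 14 mm thick). The base covers the whole footprint; the four walls stand on the base, with the y-facing walls full-width and the x-facing walls fitting between their inner faces.

The I-beam is on the floor beside the table on its +y side. The open box is on top of the table, centred.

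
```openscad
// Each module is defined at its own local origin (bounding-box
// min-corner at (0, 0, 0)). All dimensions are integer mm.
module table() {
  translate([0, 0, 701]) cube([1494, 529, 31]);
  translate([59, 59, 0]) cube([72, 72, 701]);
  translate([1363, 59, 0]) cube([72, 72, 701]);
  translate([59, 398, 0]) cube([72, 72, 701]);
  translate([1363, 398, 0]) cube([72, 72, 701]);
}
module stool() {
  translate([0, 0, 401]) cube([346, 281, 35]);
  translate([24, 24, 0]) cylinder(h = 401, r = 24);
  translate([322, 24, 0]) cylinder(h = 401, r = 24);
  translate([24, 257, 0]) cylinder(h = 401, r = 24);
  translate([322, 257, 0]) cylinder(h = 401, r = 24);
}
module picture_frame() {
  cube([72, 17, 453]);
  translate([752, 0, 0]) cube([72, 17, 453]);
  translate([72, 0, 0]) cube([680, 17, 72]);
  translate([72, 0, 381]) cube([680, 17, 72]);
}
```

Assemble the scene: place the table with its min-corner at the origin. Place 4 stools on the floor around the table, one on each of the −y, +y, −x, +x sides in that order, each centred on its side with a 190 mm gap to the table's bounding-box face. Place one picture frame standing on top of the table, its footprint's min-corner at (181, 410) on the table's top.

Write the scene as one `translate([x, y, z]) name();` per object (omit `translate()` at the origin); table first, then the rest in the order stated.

table();
translate([574, -471, 0]) stool();
translate([574, 719, 0]) stool();
translate([-536, 124, 0]) stool();
translate([1684, 124, 0]) stool();
translate([181, 410, 732]) picture_frame();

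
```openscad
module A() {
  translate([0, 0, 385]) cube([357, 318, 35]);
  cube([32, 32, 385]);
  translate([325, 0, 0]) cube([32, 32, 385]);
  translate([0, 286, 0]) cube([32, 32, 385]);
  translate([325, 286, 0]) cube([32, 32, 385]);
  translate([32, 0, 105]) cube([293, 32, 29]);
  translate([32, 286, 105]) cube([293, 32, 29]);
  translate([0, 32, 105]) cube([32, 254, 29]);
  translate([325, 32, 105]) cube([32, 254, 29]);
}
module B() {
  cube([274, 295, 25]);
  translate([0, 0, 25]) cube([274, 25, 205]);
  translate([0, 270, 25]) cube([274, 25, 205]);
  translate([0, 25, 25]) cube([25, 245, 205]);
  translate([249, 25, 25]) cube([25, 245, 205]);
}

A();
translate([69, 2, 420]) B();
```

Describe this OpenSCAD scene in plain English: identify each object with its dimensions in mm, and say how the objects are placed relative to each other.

A is a simple wooden stool: a rectangular seat 357 mm (x) by 318 mm (y), 35 mm thick, top face at z = 420 mm, on four square legs, each 32×32 mm in cross-section. The legs rest on z = 0, each flush with a corner of the seat. Four stretchers, 32 mm wide and 29 mm tall, connect adjacent legs with their undersides at z = 105 mm, each running between the inner faces of the legs it joins and aligned with the legs' outer faces on the other axis.

B is an open-topped rectangular box: outside dimensions 274×295×230 mm, with a uniform wall and base thickness of 25 mm. The base is a full 274×295 slab on the floor; four walls sit on top of the base. The front and back walls (the −y and +y sides) span the full width; the two side walls fit between them.

The open box is on top of the stool.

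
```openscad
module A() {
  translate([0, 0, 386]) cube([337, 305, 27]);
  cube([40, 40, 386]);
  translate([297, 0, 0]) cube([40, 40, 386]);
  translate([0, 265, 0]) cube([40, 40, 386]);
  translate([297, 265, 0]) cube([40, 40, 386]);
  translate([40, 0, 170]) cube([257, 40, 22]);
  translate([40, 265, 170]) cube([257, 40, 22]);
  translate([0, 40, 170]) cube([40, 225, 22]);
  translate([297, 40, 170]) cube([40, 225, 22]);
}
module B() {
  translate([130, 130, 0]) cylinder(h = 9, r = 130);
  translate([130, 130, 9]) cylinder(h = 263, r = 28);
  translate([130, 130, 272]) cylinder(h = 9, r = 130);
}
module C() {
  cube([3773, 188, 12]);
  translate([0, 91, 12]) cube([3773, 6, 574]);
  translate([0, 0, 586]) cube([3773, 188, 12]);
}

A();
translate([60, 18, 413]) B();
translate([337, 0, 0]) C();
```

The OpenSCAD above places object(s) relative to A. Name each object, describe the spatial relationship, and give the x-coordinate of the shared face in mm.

The stool's +x face and the I-beam's −x face are both at x = 337 mm.

A is a stool. B is a spool. C is an I-beam. The spool is on top of the stool. The I-beam is against the stool's +x side, with their −y faces flush. The x-coordinate of the shared face is 337 mm.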